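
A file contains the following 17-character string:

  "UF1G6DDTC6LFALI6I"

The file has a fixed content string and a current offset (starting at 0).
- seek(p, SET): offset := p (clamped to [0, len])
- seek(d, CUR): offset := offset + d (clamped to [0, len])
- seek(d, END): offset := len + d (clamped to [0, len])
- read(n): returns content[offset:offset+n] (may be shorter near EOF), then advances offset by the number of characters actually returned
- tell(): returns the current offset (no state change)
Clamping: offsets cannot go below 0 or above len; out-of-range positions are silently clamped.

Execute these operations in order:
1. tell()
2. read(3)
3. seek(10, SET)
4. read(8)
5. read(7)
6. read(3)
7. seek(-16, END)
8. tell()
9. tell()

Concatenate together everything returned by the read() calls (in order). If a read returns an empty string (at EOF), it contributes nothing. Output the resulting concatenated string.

Answer: UF1LFALI6I

Derivation:
After 1 (tell()): offset=0
After 2 (read(3)): returned 'UF1', offset=3
After 3 (seek(10, SET)): offset=10
After 4 (read(8)): returned 'LFALI6I', offset=17
After 5 (read(7)): returned '', offset=17
After 6 (read(3)): returned '', offset=17
After 7 (seek(-16, END)): offset=1
After 8 (tell()): offset=1
After 9 (tell()): offset=1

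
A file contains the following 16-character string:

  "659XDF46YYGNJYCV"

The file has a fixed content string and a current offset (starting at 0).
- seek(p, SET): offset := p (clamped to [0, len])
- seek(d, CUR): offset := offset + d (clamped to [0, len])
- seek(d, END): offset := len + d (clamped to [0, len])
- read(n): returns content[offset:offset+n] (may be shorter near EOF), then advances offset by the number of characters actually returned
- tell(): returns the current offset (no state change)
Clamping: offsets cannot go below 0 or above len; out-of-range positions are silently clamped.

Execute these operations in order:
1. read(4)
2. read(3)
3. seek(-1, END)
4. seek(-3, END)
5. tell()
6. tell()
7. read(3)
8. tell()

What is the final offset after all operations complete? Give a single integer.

After 1 (read(4)): returned '659X', offset=4
After 2 (read(3)): returned 'DF4', offset=7
After 3 (seek(-1, END)): offset=15
After 4 (seek(-3, END)): offset=13
After 5 (tell()): offset=13
After 6 (tell()): offset=13
After 7 (read(3)): returned 'YCV', offset=16
After 8 (tell()): offset=16

Answer: 16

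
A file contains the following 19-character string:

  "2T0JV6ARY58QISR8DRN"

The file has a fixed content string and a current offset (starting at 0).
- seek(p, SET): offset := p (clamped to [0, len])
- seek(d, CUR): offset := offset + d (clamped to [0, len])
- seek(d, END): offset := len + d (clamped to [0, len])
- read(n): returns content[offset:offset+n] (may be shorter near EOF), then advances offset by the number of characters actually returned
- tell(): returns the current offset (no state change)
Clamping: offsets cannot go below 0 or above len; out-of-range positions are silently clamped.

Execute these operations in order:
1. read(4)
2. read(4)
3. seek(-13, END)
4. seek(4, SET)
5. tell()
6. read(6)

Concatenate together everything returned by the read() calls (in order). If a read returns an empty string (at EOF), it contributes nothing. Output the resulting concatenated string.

After 1 (read(4)): returned '2T0J', offset=4
After 2 (read(4)): returned 'V6AR', offset=8
After 3 (seek(-13, END)): offset=6
After 4 (seek(4, SET)): offset=4
After 5 (tell()): offset=4
After 6 (read(6)): returned 'V6ARY5', offset=10

Answer: 2T0JV6ARV6ARY5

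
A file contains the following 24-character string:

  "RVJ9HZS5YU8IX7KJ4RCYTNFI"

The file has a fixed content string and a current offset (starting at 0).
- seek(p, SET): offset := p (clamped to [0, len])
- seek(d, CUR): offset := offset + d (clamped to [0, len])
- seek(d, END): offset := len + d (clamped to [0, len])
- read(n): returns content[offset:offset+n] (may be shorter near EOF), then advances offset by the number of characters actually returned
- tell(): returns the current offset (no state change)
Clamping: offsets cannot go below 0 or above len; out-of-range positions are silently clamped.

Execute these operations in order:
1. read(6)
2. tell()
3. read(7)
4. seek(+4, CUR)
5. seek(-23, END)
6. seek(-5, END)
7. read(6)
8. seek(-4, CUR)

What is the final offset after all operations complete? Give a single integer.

After 1 (read(6)): returned 'RVJ9HZ', offset=6
After 2 (tell()): offset=6
After 3 (read(7)): returned 'S5YU8IX', offset=13
After 4 (seek(+4, CUR)): offset=17
After 5 (seek(-23, END)): offset=1
After 6 (seek(-5, END)): offset=19
After 7 (read(6)): returned 'YTNFI', offset=24
After 8 (seek(-4, CUR)): offset=20

Answer: 20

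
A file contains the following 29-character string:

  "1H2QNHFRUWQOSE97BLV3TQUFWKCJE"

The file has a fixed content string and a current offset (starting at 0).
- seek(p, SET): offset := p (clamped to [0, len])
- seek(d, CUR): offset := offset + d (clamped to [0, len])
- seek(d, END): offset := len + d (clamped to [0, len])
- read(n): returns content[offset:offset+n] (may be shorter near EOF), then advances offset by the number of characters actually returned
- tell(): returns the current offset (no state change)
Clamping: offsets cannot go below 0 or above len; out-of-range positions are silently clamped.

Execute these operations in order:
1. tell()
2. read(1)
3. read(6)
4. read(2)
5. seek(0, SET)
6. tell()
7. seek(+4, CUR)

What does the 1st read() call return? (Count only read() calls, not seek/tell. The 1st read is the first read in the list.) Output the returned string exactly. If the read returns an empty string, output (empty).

Answer: 1

Derivation:
After 1 (tell()): offset=0
After 2 (read(1)): returned '1', offset=1
After 3 (read(6)): returned 'H2QNHF', offset=7
After 4 (read(2)): returned 'RU', offset=9
After 5 (seek(0, SET)): offset=0
After 6 (tell()): offset=0
After 7 (seek(+4, CUR)): offset=4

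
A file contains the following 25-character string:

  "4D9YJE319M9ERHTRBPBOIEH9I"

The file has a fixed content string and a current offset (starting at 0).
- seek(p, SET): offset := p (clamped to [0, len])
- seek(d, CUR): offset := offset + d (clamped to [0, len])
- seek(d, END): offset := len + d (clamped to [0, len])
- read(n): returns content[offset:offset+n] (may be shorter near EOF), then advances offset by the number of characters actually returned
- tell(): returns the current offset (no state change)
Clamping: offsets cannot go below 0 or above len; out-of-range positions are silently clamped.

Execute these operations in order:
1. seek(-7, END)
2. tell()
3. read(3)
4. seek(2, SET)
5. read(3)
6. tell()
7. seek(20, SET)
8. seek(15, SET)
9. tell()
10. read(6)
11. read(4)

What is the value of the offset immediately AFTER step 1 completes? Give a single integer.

Answer: 18

Derivation:
After 1 (seek(-7, END)): offset=18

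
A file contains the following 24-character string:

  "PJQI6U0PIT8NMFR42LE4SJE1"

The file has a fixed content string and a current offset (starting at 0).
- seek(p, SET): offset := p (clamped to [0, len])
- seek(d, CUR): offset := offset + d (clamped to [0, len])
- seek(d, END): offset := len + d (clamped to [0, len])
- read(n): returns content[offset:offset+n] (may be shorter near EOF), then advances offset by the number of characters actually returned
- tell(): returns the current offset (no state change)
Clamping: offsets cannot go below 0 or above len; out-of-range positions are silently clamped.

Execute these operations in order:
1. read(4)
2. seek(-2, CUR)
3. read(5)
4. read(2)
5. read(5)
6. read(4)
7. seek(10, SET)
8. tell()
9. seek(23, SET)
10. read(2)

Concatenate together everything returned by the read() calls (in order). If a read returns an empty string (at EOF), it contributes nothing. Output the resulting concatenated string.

Answer: PJQIQI6U0PIT8NMFR42L1

Derivation:
After 1 (read(4)): returned 'PJQI', offset=4
After 2 (seek(-2, CUR)): offset=2
After 3 (read(5)): returned 'QI6U0', offset=7
After 4 (read(2)): returned 'PI', offset=9
After 5 (read(5)): returned 'T8NMF', offset=14
After 6 (read(4)): returned 'R42L', offset=18
After 7 (seek(10, SET)): offset=10
After 8 (tell()): offset=10
After 9 (seek(23, SET)): offset=23
After 10 (read(2)): returned '1', offset=24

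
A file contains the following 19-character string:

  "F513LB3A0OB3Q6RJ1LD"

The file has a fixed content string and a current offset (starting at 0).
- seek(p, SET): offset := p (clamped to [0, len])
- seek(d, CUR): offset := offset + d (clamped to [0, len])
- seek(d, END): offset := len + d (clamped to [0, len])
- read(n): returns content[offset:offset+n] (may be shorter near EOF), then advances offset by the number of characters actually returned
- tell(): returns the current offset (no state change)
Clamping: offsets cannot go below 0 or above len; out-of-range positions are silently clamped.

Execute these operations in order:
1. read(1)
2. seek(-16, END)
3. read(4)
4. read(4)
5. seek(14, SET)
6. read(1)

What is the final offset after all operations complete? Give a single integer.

Answer: 15

Derivation:
After 1 (read(1)): returned 'F', offset=1
After 2 (seek(-16, END)): offset=3
After 3 (read(4)): returned '3LB3', offset=7
After 4 (read(4)): returned 'A0OB', offset=11
After 5 (seek(14, SET)): offset=14
After 6 (read(1)): returned 'R', offset=15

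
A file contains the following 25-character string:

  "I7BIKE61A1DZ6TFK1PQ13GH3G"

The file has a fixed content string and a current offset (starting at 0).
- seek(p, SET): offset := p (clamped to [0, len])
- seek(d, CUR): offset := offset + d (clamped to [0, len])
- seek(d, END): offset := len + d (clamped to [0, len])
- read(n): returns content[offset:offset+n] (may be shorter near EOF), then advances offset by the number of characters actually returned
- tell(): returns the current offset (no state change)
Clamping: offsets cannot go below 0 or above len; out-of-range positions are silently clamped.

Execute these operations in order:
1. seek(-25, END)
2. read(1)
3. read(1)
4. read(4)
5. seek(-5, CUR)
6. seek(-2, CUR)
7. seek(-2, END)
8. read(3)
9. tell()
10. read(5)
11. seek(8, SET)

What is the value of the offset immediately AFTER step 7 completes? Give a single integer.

Answer: 23

Derivation:
After 1 (seek(-25, END)): offset=0
After 2 (read(1)): returned 'I', offset=1
After 3 (read(1)): returned '7', offset=2
After 4 (read(4)): returned 'BIKE', offset=6
After 5 (seek(-5, CUR)): offset=1
After 6 (seek(-2, CUR)): offset=0
After 7 (seek(-2, END)): offset=23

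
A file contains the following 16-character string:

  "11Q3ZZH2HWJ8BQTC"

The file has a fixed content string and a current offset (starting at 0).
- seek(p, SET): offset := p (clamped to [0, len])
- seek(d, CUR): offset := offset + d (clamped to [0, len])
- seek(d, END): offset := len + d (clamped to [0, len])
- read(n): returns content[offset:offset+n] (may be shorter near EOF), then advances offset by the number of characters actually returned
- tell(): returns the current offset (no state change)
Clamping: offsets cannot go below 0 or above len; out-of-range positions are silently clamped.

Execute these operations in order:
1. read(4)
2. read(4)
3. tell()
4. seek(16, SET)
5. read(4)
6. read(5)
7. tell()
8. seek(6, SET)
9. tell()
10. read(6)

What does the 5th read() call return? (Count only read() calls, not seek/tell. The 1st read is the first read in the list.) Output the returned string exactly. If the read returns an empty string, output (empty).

Answer: H2HWJ8

Derivation:
After 1 (read(4)): returned '11Q3', offset=4
After 2 (read(4)): returned 'ZZH2', offset=8
After 3 (tell()): offset=8
After 4 (seek(16, SET)): offset=16
After 5 (read(4)): returned '', offset=16
After 6 (read(5)): returned '', offset=16
After 7 (tell()): offset=16
After 8 (seek(6, SET)): offset=6
After 9 (tell()): offset=6
After 10 (read(6)): returned 'H2HWJ8', offset=12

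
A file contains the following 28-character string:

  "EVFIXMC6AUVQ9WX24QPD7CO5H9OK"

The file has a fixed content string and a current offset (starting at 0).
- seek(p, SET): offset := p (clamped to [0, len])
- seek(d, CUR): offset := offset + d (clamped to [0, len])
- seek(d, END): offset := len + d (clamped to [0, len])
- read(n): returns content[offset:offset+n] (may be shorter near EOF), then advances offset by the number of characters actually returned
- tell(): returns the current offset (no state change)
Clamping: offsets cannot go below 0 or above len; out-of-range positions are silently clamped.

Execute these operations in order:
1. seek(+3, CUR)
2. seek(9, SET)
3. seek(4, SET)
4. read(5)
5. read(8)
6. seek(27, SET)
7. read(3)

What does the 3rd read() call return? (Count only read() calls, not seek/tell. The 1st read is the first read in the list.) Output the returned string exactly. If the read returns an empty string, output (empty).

Answer: K

Derivation:
After 1 (seek(+3, CUR)): offset=3
After 2 (seek(9, SET)): offset=9
After 3 (seek(4, SET)): offset=4
After 4 (read(5)): returned 'XMC6A', offset=9
After 5 (read(8)): returned 'UVQ9WX24', offset=17
After 6 (seek(27, SET)): offset=27
After 7 (read(3)): returned 'K', offset=28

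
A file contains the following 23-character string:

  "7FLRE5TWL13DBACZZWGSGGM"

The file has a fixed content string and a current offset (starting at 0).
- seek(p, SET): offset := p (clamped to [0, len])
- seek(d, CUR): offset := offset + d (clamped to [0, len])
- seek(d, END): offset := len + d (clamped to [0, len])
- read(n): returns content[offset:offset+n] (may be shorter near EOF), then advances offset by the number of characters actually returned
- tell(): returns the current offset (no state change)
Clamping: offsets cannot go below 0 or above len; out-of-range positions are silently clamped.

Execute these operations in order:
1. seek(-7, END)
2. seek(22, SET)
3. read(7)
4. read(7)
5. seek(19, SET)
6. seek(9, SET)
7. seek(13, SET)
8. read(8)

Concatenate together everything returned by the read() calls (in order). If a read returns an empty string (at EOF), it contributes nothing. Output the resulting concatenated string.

Answer: MACZZWGSG

Derivation:
After 1 (seek(-7, END)): offset=16
After 2 (seek(22, SET)): offset=22
After 3 (read(7)): returned 'M', offset=23
After 4 (read(7)): returned '', offset=23
After 5 (seek(19, SET)): offset=19
After 6 (seek(9, SET)): offset=9
After 7 (seek(13, SET)): offset=13
After 8 (read(8)): returned 'ACZZWGSG', offset=21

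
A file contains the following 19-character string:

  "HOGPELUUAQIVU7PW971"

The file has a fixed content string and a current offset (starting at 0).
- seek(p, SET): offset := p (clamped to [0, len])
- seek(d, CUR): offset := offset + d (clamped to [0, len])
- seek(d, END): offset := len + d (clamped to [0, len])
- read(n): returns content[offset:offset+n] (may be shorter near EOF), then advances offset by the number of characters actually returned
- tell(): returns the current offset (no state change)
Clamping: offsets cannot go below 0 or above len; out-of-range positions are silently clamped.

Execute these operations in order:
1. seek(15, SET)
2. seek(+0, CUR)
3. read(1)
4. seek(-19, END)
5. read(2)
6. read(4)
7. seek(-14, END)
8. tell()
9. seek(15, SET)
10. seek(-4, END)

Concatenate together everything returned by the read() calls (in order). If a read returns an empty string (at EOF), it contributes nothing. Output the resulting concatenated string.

Answer: WHOGPEL

Derivation:
After 1 (seek(15, SET)): offset=15
After 2 (seek(+0, CUR)): offset=15
After 3 (read(1)): returned 'W', offset=16
After 4 (seek(-19, END)): offset=0
After 5 (read(2)): returned 'HO', offset=2
After 6 (read(4)): returned 'GPEL', offset=6
After 7 (seek(-14, END)): offset=5
After 8 (tell()): offset=5
After 9 (seek(15, SET)): offset=15
After 10 (seek(-4, END)): offset=15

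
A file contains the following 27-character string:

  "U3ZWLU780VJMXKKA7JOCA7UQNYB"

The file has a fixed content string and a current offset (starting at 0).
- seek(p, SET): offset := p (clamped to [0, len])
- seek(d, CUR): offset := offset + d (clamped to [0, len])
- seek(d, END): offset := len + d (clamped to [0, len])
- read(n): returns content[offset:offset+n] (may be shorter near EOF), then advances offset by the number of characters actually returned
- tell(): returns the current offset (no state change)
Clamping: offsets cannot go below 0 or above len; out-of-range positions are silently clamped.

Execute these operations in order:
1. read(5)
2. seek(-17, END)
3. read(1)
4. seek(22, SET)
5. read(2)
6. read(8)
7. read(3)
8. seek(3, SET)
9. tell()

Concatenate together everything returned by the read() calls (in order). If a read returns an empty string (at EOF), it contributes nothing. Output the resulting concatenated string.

Answer: U3ZWLJUQNYB

Derivation:
After 1 (read(5)): returned 'U3ZWL', offset=5
After 2 (seek(-17, END)): offset=10
After 3 (read(1)): returned 'J', offset=11
After 4 (seek(22, SET)): offset=22
After 5 (read(2)): returned 'UQ', offset=24
After 6 (read(8)): returned 'NYB', offset=27
After 7 (read(3)): returned '', offset=27
After 8 (seek(3, SET)): offset=3
After 9 (tell()): offset=3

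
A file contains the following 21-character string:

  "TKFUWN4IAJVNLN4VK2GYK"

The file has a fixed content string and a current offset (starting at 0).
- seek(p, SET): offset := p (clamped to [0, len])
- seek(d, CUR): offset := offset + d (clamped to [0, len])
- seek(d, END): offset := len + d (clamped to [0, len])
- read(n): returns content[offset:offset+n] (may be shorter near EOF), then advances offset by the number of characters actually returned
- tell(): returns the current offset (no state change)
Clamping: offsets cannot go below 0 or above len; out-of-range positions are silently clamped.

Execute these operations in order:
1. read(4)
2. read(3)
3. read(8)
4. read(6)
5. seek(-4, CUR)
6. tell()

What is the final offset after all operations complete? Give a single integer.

After 1 (read(4)): returned 'TKFU', offset=4
After 2 (read(3)): returned 'WN4', offset=7
After 3 (read(8)): returned 'IAJVNLN4', offset=15
After 4 (read(6)): returned 'VK2GYK', offset=21
After 5 (seek(-4, CUR)): offset=17
After 6 (tell()): offset=17

Answer: 17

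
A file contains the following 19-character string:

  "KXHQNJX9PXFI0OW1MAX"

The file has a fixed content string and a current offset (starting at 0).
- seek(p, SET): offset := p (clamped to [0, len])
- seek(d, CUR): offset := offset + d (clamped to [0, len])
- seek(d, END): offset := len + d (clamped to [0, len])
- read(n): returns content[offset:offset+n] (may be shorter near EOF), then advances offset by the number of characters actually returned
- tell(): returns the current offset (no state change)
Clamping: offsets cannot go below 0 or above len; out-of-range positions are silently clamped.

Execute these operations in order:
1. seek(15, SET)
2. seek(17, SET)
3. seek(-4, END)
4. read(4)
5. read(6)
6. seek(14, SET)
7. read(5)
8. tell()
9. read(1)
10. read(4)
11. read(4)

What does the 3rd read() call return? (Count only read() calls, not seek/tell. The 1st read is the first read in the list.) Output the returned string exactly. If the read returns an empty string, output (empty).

Answer: W1MAX

Derivation:
After 1 (seek(15, SET)): offset=15
After 2 (seek(17, SET)): offset=17
After 3 (seek(-4, END)): offset=15
After 4 (read(4)): returned '1MAX', offset=19
After 5 (read(6)): returned '', offset=19
After 6 (seek(14, SET)): offset=14
After 7 (read(5)): returned 'W1MAX', offset=19
After 8 (tell()): offset=19
After 9 (read(1)): returned '', offset=19
After 10 (read(4)): returned '', offset=19
After 11 (read(4)): returned '', offset=19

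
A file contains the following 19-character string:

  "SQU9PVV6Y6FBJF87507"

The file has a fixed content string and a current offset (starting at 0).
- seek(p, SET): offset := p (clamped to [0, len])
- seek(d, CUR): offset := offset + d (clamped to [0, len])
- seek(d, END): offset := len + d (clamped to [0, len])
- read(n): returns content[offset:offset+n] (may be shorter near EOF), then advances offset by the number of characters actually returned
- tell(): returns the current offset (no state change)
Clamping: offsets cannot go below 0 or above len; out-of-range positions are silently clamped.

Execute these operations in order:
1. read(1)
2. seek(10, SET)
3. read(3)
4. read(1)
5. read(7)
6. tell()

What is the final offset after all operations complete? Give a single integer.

After 1 (read(1)): returned 'S', offset=1
After 2 (seek(10, SET)): offset=10
After 3 (read(3)): returned 'FBJ', offset=13
After 4 (read(1)): returned 'F', offset=14
After 5 (read(7)): returned '87507', offset=19
After 6 (tell()): offset=19

Answer: 19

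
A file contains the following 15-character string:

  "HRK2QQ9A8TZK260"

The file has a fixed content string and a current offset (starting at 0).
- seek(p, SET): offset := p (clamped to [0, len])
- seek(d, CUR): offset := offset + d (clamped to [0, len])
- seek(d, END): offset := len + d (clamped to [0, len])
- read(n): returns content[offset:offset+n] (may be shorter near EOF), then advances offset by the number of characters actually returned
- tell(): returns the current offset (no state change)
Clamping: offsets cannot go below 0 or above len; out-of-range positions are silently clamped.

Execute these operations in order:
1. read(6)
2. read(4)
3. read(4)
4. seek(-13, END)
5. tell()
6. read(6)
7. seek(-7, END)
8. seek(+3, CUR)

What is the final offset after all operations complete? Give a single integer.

After 1 (read(6)): returned 'HRK2QQ', offset=6
After 2 (read(4)): returned '9A8T', offset=10
After 3 (read(4)): returned 'ZK26', offset=14
After 4 (seek(-13, END)): offset=2
After 5 (tell()): offset=2
After 6 (read(6)): returned 'K2QQ9A', offset=8
After 7 (seek(-7, END)): offset=8
After 8 (seek(+3, CUR)): offset=11

Answer: 11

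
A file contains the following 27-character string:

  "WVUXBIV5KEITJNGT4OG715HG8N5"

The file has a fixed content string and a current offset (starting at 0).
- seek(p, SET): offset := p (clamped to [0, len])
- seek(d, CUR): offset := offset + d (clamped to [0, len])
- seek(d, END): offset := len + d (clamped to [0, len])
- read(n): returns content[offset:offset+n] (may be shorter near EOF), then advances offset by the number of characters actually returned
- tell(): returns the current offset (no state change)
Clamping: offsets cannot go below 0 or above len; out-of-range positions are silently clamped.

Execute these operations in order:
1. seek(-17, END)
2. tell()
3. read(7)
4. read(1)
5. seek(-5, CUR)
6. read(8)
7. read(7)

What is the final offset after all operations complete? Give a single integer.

Answer: 27

Derivation:
After 1 (seek(-17, END)): offset=10
After 2 (tell()): offset=10
After 3 (read(7)): returned 'ITJNGT4', offset=17
After 4 (read(1)): returned 'O', offset=18
After 5 (seek(-5, CUR)): offset=13
After 6 (read(8)): returned 'NGT4OG71', offset=21
After 7 (read(7)): returned '5HG8N5', offset=27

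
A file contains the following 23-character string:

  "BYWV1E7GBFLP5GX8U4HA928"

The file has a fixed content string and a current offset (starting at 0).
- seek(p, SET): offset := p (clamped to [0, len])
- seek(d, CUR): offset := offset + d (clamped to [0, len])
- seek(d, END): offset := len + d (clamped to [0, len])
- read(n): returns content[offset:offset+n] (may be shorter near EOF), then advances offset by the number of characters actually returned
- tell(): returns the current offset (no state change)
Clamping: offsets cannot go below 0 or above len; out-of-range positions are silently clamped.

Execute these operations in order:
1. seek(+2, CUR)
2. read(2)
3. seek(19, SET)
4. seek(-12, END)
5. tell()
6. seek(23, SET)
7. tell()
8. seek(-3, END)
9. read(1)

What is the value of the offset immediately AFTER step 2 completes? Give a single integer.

After 1 (seek(+2, CUR)): offset=2
After 2 (read(2)): returned 'WV', offset=4

Answer: 4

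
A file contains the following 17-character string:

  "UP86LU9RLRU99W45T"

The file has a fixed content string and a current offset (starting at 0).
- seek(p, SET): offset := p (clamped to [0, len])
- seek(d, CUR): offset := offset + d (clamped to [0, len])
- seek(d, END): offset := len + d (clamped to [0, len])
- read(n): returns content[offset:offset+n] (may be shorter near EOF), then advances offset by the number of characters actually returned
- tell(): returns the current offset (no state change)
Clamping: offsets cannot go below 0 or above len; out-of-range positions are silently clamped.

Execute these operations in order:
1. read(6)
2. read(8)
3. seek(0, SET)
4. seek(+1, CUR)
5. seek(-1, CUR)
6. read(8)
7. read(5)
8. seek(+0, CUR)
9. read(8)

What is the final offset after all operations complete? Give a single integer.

Answer: 17

Derivation:
After 1 (read(6)): returned 'UP86LU', offset=6
After 2 (read(8)): returned '9RLRU99W', offset=14
After 3 (seek(0, SET)): offset=0
After 4 (seek(+1, CUR)): offset=1
After 5 (seek(-1, CUR)): offset=0
After 6 (read(8)): returned 'UP86LU9R', offset=8
After 7 (read(5)): returned 'LRU99', offset=13
After 8 (seek(+0, CUR)): offset=13
After 9 (read(8)): returned 'W45T', offset=17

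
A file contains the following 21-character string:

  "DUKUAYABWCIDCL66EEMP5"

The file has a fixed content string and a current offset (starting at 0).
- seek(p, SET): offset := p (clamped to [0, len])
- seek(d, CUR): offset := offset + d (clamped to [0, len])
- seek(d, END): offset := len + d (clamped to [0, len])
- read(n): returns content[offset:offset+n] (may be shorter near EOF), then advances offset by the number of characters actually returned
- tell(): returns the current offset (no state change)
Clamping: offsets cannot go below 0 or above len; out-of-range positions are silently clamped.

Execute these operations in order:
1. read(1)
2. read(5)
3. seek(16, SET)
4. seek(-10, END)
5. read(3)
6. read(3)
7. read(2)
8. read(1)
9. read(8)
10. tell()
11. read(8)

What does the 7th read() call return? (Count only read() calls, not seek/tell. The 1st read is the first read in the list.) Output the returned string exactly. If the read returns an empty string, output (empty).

After 1 (read(1)): returned 'D', offset=1
After 2 (read(5)): returned 'UKUAY', offset=6
After 3 (seek(16, SET)): offset=16
After 4 (seek(-10, END)): offset=11
After 5 (read(3)): returned 'DCL', offset=14
After 6 (read(3)): returned '66E', offset=17
After 7 (read(2)): returned 'EM', offset=19
After 8 (read(1)): returned 'P', offset=20
After 9 (read(8)): returned '5', offset=21
After 10 (tell()): offset=21
After 11 (read(8)): returned '', offset=21

Answer: 5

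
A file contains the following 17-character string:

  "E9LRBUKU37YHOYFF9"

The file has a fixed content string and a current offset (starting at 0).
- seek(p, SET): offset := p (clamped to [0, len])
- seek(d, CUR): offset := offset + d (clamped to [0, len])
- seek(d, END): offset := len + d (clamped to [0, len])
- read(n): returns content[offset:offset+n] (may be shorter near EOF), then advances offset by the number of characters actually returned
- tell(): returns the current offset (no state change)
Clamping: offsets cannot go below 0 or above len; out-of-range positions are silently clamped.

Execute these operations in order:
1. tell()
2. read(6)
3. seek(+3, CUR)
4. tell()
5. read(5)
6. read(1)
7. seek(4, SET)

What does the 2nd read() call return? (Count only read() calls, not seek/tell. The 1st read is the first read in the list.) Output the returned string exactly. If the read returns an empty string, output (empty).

Answer: 7YHOY

Derivation:
After 1 (tell()): offset=0
After 2 (read(6)): returned 'E9LRBU', offset=6
After 3 (seek(+3, CUR)): offset=9
After 4 (tell()): offset=9
After 5 (read(5)): returned '7YHOY', offset=14
After 6 (read(1)): returned 'F', offset=15
After 7 (seek(4, SET)): offset=4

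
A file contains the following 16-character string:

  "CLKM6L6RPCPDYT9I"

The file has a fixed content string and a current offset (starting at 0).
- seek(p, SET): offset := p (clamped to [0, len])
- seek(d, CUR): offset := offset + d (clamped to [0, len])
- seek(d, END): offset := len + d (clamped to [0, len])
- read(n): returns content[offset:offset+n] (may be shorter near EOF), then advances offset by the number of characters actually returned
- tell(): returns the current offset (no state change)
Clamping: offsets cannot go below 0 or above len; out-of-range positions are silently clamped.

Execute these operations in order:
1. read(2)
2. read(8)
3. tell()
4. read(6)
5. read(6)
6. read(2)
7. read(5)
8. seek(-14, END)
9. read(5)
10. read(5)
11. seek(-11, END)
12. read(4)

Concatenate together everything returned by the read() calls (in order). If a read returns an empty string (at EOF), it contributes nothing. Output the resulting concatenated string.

Answer: CLKM6L6RPCPDYT9IKM6L6RPCPDL6RP

Derivation:
After 1 (read(2)): returned 'CL', offset=2
After 2 (read(8)): returned 'KM6L6RPC', offset=10
After 3 (tell()): offset=10
After 4 (read(6)): returned 'PDYT9I', offset=16
After 5 (read(6)): returned '', offset=16
After 6 (read(2)): returned '', offset=16
After 7 (read(5)): returned '', offset=16
After 8 (seek(-14, END)): offset=2
After 9 (read(5)): returned 'KM6L6', offset=7
After 10 (read(5)): returned 'RPCPD', offset=12
After 11 (seek(-11, END)): offset=5
After 12 (read(4)): returned 'L6RP', offset=9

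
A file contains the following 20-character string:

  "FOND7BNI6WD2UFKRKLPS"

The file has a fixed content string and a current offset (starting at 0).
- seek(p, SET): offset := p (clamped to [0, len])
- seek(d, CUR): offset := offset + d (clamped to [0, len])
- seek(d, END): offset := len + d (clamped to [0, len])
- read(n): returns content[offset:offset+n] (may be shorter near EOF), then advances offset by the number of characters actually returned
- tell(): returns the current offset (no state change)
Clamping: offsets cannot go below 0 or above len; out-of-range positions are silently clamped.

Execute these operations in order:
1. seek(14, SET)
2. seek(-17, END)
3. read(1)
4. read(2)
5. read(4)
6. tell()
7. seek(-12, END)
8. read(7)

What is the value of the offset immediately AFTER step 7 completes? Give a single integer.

Answer: 8

Derivation:
After 1 (seek(14, SET)): offset=14
After 2 (seek(-17, END)): offset=3
After 3 (read(1)): returned 'D', offset=4
After 4 (read(2)): returned '7B', offset=6
After 5 (read(4)): returned 'NI6W', offset=10
After 6 (tell()): offset=10
After 7 (seek(-12, END)): offset=8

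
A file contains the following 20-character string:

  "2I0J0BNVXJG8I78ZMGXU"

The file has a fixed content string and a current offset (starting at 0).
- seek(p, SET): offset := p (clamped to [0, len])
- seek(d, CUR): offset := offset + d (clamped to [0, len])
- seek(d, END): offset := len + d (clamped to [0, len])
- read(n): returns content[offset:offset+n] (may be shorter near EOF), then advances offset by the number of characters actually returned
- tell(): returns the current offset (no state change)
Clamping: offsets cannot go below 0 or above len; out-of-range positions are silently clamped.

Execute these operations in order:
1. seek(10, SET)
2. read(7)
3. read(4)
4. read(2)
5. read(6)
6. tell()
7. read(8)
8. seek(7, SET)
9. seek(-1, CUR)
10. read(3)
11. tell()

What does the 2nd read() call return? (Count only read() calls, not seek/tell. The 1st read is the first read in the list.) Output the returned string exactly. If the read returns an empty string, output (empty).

Answer: GXU

Derivation:
After 1 (seek(10, SET)): offset=10
After 2 (read(7)): returned 'G8I78ZM', offset=17
After 3 (read(4)): returned 'GXU', offset=20
After 4 (read(2)): returned '', offset=20
After 5 (read(6)): returned '', offset=20
After 6 (tell()): offset=20
After 7 (read(8)): returned '', offset=20
After 8 (seek(7, SET)): offset=7
After 9 (seek(-1, CUR)): offset=6
After 10 (read(3)): returned 'NVX', offset=9
After 11 (tell()): offset=9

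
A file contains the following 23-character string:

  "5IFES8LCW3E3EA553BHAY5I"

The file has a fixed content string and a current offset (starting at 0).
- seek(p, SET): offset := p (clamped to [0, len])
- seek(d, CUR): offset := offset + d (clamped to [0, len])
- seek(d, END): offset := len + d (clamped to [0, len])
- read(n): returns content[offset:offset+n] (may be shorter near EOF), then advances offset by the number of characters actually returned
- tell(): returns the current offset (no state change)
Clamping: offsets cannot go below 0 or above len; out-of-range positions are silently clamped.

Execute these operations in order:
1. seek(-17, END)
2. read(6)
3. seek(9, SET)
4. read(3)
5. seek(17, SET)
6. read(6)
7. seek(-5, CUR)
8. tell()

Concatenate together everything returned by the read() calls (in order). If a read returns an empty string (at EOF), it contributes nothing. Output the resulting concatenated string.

After 1 (seek(-17, END)): offset=6
After 2 (read(6)): returned 'LCW3E3', offset=12
After 3 (seek(9, SET)): offset=9
After 4 (read(3)): returned '3E3', offset=12
After 5 (seek(17, SET)): offset=17
After 6 (read(6)): returned 'BHAY5I', offset=23
After 7 (seek(-5, CUR)): offset=18
After 8 (tell()): offset=18

Answer: LCW3E33E3BHAY5I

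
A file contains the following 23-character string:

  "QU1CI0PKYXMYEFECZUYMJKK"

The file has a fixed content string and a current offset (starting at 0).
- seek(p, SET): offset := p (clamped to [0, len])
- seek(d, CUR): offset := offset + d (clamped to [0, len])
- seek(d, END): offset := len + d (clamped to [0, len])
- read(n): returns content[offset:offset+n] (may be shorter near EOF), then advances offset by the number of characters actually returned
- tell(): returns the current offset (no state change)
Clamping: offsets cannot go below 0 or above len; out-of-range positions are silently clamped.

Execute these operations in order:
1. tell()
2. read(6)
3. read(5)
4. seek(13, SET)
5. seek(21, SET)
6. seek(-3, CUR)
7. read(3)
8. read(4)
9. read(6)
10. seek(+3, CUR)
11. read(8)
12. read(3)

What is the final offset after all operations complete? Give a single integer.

After 1 (tell()): offset=0
After 2 (read(6)): returned 'QU1CI0', offset=6
After 3 (read(5)): returned 'PKYXM', offset=11
After 4 (seek(13, SET)): offset=13
After 5 (seek(21, SET)): offset=21
After 6 (seek(-3, CUR)): offset=18
After 7 (read(3)): returned 'YMJ', offset=21
After 8 (read(4)): returned 'KK', offset=23
After 9 (read(6)): returned '', offset=23
After 10 (seek(+3, CUR)): offset=23
After 11 (read(8)): returned '', offset=23
After 12 (read(3)): returned '', offset=23

Answer: 23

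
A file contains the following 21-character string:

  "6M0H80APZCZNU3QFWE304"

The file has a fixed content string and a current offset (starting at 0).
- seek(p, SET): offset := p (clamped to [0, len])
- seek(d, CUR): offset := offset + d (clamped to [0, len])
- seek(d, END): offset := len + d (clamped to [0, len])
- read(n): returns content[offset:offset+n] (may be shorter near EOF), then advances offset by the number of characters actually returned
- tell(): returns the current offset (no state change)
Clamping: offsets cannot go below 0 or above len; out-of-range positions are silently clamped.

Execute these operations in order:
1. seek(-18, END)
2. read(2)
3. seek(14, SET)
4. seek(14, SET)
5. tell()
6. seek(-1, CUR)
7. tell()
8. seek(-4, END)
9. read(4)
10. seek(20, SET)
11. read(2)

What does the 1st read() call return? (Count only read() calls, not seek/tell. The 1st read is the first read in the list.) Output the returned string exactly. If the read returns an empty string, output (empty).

After 1 (seek(-18, END)): offset=3
After 2 (read(2)): returned 'H8', offset=5
After 3 (seek(14, SET)): offset=14
After 4 (seek(14, SET)): offset=14
After 5 (tell()): offset=14
After 6 (seek(-1, CUR)): offset=13
After 7 (tell()): offset=13
After 8 (seek(-4, END)): offset=17
After 9 (read(4)): returned 'E304', offset=21
After 10 (seek(20, SET)): offset=20
After 11 (read(2)): returned '4', offset=21

Answer: H8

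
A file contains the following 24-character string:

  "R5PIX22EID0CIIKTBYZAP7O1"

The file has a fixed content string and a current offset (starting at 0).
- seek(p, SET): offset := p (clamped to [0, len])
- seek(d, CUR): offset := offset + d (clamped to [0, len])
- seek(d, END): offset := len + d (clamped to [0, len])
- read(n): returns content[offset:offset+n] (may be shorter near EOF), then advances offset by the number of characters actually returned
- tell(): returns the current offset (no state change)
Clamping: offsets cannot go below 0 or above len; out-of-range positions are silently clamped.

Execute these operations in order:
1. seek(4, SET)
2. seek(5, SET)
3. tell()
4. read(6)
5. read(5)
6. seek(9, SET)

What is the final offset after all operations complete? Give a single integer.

After 1 (seek(4, SET)): offset=4
After 2 (seek(5, SET)): offset=5
After 3 (tell()): offset=5
After 4 (read(6)): returned '22EID0', offset=11
After 5 (read(5)): returned 'CIIKT', offset=16
After 6 (seek(9, SET)): offset=9

Answer: 9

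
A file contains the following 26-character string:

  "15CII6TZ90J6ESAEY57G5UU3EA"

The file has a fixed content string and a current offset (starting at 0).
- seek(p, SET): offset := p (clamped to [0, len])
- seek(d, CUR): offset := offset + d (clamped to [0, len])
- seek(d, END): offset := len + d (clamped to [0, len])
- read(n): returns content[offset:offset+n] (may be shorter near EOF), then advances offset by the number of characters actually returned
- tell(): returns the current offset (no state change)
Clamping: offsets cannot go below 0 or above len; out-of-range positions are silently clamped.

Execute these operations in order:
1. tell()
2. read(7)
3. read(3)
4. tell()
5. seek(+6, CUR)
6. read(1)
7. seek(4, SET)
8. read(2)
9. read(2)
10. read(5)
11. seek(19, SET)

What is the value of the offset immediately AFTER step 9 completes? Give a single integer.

Answer: 8

Derivation:
After 1 (tell()): offset=0
After 2 (read(7)): returned '15CII6T', offset=7
After 3 (read(3)): returned 'Z90', offset=10
After 4 (tell()): offset=10
After 5 (seek(+6, CUR)): offset=16
After 6 (read(1)): returned 'Y', offset=17
After 7 (seek(4, SET)): offset=4
After 8 (read(2)): returned 'I6', offset=6
After 9 (read(2)): returned 'TZ', offset=8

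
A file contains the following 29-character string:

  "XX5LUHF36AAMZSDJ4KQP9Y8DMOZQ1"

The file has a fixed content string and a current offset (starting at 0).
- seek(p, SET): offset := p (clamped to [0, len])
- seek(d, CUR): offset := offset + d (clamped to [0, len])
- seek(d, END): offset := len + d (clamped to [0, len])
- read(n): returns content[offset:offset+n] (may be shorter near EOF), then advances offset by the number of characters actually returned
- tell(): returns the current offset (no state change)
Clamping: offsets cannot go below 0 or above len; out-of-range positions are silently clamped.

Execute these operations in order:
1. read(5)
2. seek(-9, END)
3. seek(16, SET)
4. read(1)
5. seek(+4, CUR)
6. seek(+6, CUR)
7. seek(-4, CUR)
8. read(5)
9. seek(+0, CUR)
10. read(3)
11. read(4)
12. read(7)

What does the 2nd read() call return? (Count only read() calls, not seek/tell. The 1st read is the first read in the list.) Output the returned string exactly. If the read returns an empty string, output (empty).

Answer: 4

Derivation:
After 1 (read(5)): returned 'XX5LU', offset=5
After 2 (seek(-9, END)): offset=20
After 3 (seek(16, SET)): offset=16
After 4 (read(1)): returned '4', offset=17
After 5 (seek(+4, CUR)): offset=21
After 6 (seek(+6, CUR)): offset=27
After 7 (seek(-4, CUR)): offset=23
After 8 (read(5)): returned 'DMOZQ', offset=28
After 9 (seek(+0, CUR)): offset=28
After 10 (read(3)): returned '1', offset=29
After 11 (read(4)): returned '', offset=29
After 12 (read(7)): returned '', offset=29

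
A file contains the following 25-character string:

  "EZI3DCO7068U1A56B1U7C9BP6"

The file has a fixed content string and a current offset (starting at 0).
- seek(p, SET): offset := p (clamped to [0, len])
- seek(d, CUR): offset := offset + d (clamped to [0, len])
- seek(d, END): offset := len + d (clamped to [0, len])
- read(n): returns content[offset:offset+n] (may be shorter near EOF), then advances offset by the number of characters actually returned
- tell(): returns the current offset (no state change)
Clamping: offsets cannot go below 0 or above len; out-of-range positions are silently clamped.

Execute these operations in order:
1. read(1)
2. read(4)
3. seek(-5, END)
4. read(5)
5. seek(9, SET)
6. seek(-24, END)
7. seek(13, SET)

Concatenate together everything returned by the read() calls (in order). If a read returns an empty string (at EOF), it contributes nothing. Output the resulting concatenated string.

After 1 (read(1)): returned 'E', offset=1
After 2 (read(4)): returned 'ZI3D', offset=5
After 3 (seek(-5, END)): offset=20
After 4 (read(5)): returned 'C9BP6', offset=25
After 5 (seek(9, SET)): offset=9
After 6 (seek(-24, END)): offset=1
After 7 (seek(13, SET)): offset=13

Answer: EZI3DC9BP6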